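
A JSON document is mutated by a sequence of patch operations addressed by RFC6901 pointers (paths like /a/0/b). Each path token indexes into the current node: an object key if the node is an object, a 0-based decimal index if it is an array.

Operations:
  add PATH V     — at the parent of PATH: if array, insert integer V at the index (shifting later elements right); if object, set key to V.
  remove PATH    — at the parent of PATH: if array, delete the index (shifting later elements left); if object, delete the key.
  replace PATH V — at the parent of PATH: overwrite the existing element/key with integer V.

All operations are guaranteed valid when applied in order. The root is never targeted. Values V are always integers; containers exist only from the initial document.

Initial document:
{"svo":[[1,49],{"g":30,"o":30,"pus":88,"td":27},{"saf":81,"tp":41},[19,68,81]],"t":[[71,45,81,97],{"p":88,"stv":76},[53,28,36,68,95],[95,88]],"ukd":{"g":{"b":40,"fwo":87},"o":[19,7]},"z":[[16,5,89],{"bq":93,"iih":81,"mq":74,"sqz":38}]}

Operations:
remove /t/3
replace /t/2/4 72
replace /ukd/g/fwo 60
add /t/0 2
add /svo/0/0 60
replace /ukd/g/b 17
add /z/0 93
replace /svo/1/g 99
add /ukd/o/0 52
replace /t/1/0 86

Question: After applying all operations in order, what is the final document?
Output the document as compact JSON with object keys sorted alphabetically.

After op 1 (remove /t/3): {"svo":[[1,49],{"g":30,"o":30,"pus":88,"td":27},{"saf":81,"tp":41},[19,68,81]],"t":[[71,45,81,97],{"p":88,"stv":76},[53,28,36,68,95]],"ukd":{"g":{"b":40,"fwo":87},"o":[19,7]},"z":[[16,5,89],{"bq":93,"iih":81,"mq":74,"sqz":38}]}
After op 2 (replace /t/2/4 72): {"svo":[[1,49],{"g":30,"o":30,"pus":88,"td":27},{"saf":81,"tp":41},[19,68,81]],"t":[[71,45,81,97],{"p":88,"stv":76},[53,28,36,68,72]],"ukd":{"g":{"b":40,"fwo":87},"o":[19,7]},"z":[[16,5,89],{"bq":93,"iih":81,"mq":74,"sqz":38}]}
After op 3 (replace /ukd/g/fwo 60): {"svo":[[1,49],{"g":30,"o":30,"pus":88,"td":27},{"saf":81,"tp":41},[19,68,81]],"t":[[71,45,81,97],{"p":88,"stv":76},[53,28,36,68,72]],"ukd":{"g":{"b":40,"fwo":60},"o":[19,7]},"z":[[16,5,89],{"bq":93,"iih":81,"mq":74,"sqz":38}]}
After op 4 (add /t/0 2): {"svo":[[1,49],{"g":30,"o":30,"pus":88,"td":27},{"saf":81,"tp":41},[19,68,81]],"t":[2,[71,45,81,97],{"p":88,"stv":76},[53,28,36,68,72]],"ukd":{"g":{"b":40,"fwo":60},"o":[19,7]},"z":[[16,5,89],{"bq":93,"iih":81,"mq":74,"sqz":38}]}
After op 5 (add /svo/0/0 60): {"svo":[[60,1,49],{"g":30,"o":30,"pus":88,"td":27},{"saf":81,"tp":41},[19,68,81]],"t":[2,[71,45,81,97],{"p":88,"stv":76},[53,28,36,68,72]],"ukd":{"g":{"b":40,"fwo":60},"o":[19,7]},"z":[[16,5,89],{"bq":93,"iih":81,"mq":74,"sqz":38}]}
After op 6 (replace /ukd/g/b 17): {"svo":[[60,1,49],{"g":30,"o":30,"pus":88,"td":27},{"saf":81,"tp":41},[19,68,81]],"t":[2,[71,45,81,97],{"p":88,"stv":76},[53,28,36,68,72]],"ukd":{"g":{"b":17,"fwo":60},"o":[19,7]},"z":[[16,5,89],{"bq":93,"iih":81,"mq":74,"sqz":38}]}
After op 7 (add /z/0 93): {"svo":[[60,1,49],{"g":30,"o":30,"pus":88,"td":27},{"saf":81,"tp":41},[19,68,81]],"t":[2,[71,45,81,97],{"p":88,"stv":76},[53,28,36,68,72]],"ukd":{"g":{"b":17,"fwo":60},"o":[19,7]},"z":[93,[16,5,89],{"bq":93,"iih":81,"mq":74,"sqz":38}]}
After op 8 (replace /svo/1/g 99): {"svo":[[60,1,49],{"g":99,"o":30,"pus":88,"td":27},{"saf":81,"tp":41},[19,68,81]],"t":[2,[71,45,81,97],{"p":88,"stv":76},[53,28,36,68,72]],"ukd":{"g":{"b":17,"fwo":60},"o":[19,7]},"z":[93,[16,5,89],{"bq":93,"iih":81,"mq":74,"sqz":38}]}
After op 9 (add /ukd/o/0 52): {"svo":[[60,1,49],{"g":99,"o":30,"pus":88,"td":27},{"saf":81,"tp":41},[19,68,81]],"t":[2,[71,45,81,97],{"p":88,"stv":76},[53,28,36,68,72]],"ukd":{"g":{"b":17,"fwo":60},"o":[52,19,7]},"z":[93,[16,5,89],{"bq":93,"iih":81,"mq":74,"sqz":38}]}
After op 10 (replace /t/1/0 86): {"svo":[[60,1,49],{"g":99,"o":30,"pus":88,"td":27},{"saf":81,"tp":41},[19,68,81]],"t":[2,[86,45,81,97],{"p":88,"stv":76},[53,28,36,68,72]],"ukd":{"g":{"b":17,"fwo":60},"o":[52,19,7]},"z":[93,[16,5,89],{"bq":93,"iih":81,"mq":74,"sqz":38}]}

Answer: {"svo":[[60,1,49],{"g":99,"o":30,"pus":88,"td":27},{"saf":81,"tp":41},[19,68,81]],"t":[2,[86,45,81,97],{"p":88,"stv":76},[53,28,36,68,72]],"ukd":{"g":{"b":17,"fwo":60},"o":[52,19,7]},"z":[93,[16,5,89],{"bq":93,"iih":81,"mq":74,"sqz":38}]}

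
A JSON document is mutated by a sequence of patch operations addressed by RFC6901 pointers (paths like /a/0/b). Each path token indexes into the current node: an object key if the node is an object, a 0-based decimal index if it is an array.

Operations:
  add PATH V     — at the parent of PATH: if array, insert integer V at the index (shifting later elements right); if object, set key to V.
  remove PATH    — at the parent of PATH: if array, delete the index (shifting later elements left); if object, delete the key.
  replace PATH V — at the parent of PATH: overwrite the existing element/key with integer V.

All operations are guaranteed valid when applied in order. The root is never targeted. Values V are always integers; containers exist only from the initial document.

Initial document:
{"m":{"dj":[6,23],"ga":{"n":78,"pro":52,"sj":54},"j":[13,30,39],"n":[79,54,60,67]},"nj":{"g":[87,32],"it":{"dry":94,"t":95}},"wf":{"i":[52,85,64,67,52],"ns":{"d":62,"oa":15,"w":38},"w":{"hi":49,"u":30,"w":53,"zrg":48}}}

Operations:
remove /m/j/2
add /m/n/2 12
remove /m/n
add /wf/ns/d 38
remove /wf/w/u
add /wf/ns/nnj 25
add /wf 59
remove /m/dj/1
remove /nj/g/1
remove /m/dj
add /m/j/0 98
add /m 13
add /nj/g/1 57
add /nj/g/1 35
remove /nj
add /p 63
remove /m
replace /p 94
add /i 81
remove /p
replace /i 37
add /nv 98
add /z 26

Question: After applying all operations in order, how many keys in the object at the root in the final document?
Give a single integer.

After op 1 (remove /m/j/2): {"m":{"dj":[6,23],"ga":{"n":78,"pro":52,"sj":54},"j":[13,30],"n":[79,54,60,67]},"nj":{"g":[87,32],"it":{"dry":94,"t":95}},"wf":{"i":[52,85,64,67,52],"ns":{"d":62,"oa":15,"w":38},"w":{"hi":49,"u":30,"w":53,"zrg":48}}}
After op 2 (add /m/n/2 12): {"m":{"dj":[6,23],"ga":{"n":78,"pro":52,"sj":54},"j":[13,30],"n":[79,54,12,60,67]},"nj":{"g":[87,32],"it":{"dry":94,"t":95}},"wf":{"i":[52,85,64,67,52],"ns":{"d":62,"oa":15,"w":38},"w":{"hi":49,"u":30,"w":53,"zrg":48}}}
After op 3 (remove /m/n): {"m":{"dj":[6,23],"ga":{"n":78,"pro":52,"sj":54},"j":[13,30]},"nj":{"g":[87,32],"it":{"dry":94,"t":95}},"wf":{"i":[52,85,64,67,52],"ns":{"d":62,"oa":15,"w":38},"w":{"hi":49,"u":30,"w":53,"zrg":48}}}
After op 4 (add /wf/ns/d 38): {"m":{"dj":[6,23],"ga":{"n":78,"pro":52,"sj":54},"j":[13,30]},"nj":{"g":[87,32],"it":{"dry":94,"t":95}},"wf":{"i":[52,85,64,67,52],"ns":{"d":38,"oa":15,"w":38},"w":{"hi":49,"u":30,"w":53,"zrg":48}}}
After op 5 (remove /wf/w/u): {"m":{"dj":[6,23],"ga":{"n":78,"pro":52,"sj":54},"j":[13,30]},"nj":{"g":[87,32],"it":{"dry":94,"t":95}},"wf":{"i":[52,85,64,67,52],"ns":{"d":38,"oa":15,"w":38},"w":{"hi":49,"w":53,"zrg":48}}}
After op 6 (add /wf/ns/nnj 25): {"m":{"dj":[6,23],"ga":{"n":78,"pro":52,"sj":54},"j":[13,30]},"nj":{"g":[87,32],"it":{"dry":94,"t":95}},"wf":{"i":[52,85,64,67,52],"ns":{"d":38,"nnj":25,"oa":15,"w":38},"w":{"hi":49,"w":53,"zrg":48}}}
After op 7 (add /wf 59): {"m":{"dj":[6,23],"ga":{"n":78,"pro":52,"sj":54},"j":[13,30]},"nj":{"g":[87,32],"it":{"dry":94,"t":95}},"wf":59}
After op 8 (remove /m/dj/1): {"m":{"dj":[6],"ga":{"n":78,"pro":52,"sj":54},"j":[13,30]},"nj":{"g":[87,32],"it":{"dry":94,"t":95}},"wf":59}
After op 9 (remove /nj/g/1): {"m":{"dj":[6],"ga":{"n":78,"pro":52,"sj":54},"j":[13,30]},"nj":{"g":[87],"it":{"dry":94,"t":95}},"wf":59}
After op 10 (remove /m/dj): {"m":{"ga":{"n":78,"pro":52,"sj":54},"j":[13,30]},"nj":{"g":[87],"it":{"dry":94,"t":95}},"wf":59}
After op 11 (add /m/j/0 98): {"m":{"ga":{"n":78,"pro":52,"sj":54},"j":[98,13,30]},"nj":{"g":[87],"it":{"dry":94,"t":95}},"wf":59}
After op 12 (add /m 13): {"m":13,"nj":{"g":[87],"it":{"dry":94,"t":95}},"wf":59}
After op 13 (add /nj/g/1 57): {"m":13,"nj":{"g":[87,57],"it":{"dry":94,"t":95}},"wf":59}
After op 14 (add /nj/g/1 35): {"m":13,"nj":{"g":[87,35,57],"it":{"dry":94,"t":95}},"wf":59}
After op 15 (remove /nj): {"m":13,"wf":59}
After op 16 (add /p 63): {"m":13,"p":63,"wf":59}
After op 17 (remove /m): {"p":63,"wf":59}
After op 18 (replace /p 94): {"p":94,"wf":59}
After op 19 (add /i 81): {"i":81,"p":94,"wf":59}
After op 20 (remove /p): {"i":81,"wf":59}
After op 21 (replace /i 37): {"i":37,"wf":59}
After op 22 (add /nv 98): {"i":37,"nv":98,"wf":59}
After op 23 (add /z 26): {"i":37,"nv":98,"wf":59,"z":26}
Size at the root: 4

Answer: 4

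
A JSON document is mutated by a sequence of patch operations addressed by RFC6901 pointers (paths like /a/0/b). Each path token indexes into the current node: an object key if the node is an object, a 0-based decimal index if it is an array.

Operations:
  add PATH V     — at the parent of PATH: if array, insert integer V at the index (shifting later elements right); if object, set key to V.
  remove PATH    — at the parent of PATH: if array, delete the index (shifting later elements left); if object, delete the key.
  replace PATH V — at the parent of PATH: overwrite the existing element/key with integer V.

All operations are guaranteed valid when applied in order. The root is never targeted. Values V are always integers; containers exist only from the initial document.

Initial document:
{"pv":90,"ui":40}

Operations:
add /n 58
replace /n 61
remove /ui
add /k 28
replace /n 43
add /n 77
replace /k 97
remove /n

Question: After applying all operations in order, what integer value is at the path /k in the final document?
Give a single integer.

Answer: 97

Derivation:
After op 1 (add /n 58): {"n":58,"pv":90,"ui":40}
After op 2 (replace /n 61): {"n":61,"pv":90,"ui":40}
After op 3 (remove /ui): {"n":61,"pv":90}
After op 4 (add /k 28): {"k":28,"n":61,"pv":90}
After op 5 (replace /n 43): {"k":28,"n":43,"pv":90}
After op 6 (add /n 77): {"k":28,"n":77,"pv":90}
After op 7 (replace /k 97): {"k":97,"n":77,"pv":90}
After op 8 (remove /n): {"k":97,"pv":90}
Value at /k: 97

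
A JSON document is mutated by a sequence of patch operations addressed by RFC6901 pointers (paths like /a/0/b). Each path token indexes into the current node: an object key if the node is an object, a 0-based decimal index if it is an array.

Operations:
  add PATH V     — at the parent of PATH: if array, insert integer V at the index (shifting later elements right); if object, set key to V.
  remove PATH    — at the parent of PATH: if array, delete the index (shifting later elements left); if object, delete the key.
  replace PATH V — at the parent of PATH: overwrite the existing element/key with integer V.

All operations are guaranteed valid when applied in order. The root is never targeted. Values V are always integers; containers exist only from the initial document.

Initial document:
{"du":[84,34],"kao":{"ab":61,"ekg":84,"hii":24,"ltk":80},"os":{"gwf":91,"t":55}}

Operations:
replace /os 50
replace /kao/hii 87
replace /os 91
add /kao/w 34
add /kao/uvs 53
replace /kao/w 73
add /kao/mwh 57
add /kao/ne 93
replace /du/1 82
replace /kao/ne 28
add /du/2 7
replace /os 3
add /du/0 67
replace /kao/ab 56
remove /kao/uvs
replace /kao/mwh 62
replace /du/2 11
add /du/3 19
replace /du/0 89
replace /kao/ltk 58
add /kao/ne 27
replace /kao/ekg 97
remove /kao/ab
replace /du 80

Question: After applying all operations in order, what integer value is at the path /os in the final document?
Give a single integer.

After op 1 (replace /os 50): {"du":[84,34],"kao":{"ab":61,"ekg":84,"hii":24,"ltk":80},"os":50}
After op 2 (replace /kao/hii 87): {"du":[84,34],"kao":{"ab":61,"ekg":84,"hii":87,"ltk":80},"os":50}
After op 3 (replace /os 91): {"du":[84,34],"kao":{"ab":61,"ekg":84,"hii":87,"ltk":80},"os":91}
After op 4 (add /kao/w 34): {"du":[84,34],"kao":{"ab":61,"ekg":84,"hii":87,"ltk":80,"w":34},"os":91}
After op 5 (add /kao/uvs 53): {"du":[84,34],"kao":{"ab":61,"ekg":84,"hii":87,"ltk":80,"uvs":53,"w":34},"os":91}
After op 6 (replace /kao/w 73): {"du":[84,34],"kao":{"ab":61,"ekg":84,"hii":87,"ltk":80,"uvs":53,"w":73},"os":91}
After op 7 (add /kao/mwh 57): {"du":[84,34],"kao":{"ab":61,"ekg":84,"hii":87,"ltk":80,"mwh":57,"uvs":53,"w":73},"os":91}
After op 8 (add /kao/ne 93): {"du":[84,34],"kao":{"ab":61,"ekg":84,"hii":87,"ltk":80,"mwh":57,"ne":93,"uvs":53,"w":73},"os":91}
After op 9 (replace /du/1 82): {"du":[84,82],"kao":{"ab":61,"ekg":84,"hii":87,"ltk":80,"mwh":57,"ne":93,"uvs":53,"w":73},"os":91}
After op 10 (replace /kao/ne 28): {"du":[84,82],"kao":{"ab":61,"ekg":84,"hii":87,"ltk":80,"mwh":57,"ne":28,"uvs":53,"w":73},"os":91}
After op 11 (add /du/2 7): {"du":[84,82,7],"kao":{"ab":61,"ekg":84,"hii":87,"ltk":80,"mwh":57,"ne":28,"uvs":53,"w":73},"os":91}
After op 12 (replace /os 3): {"du":[84,82,7],"kao":{"ab":61,"ekg":84,"hii":87,"ltk":80,"mwh":57,"ne":28,"uvs":53,"w":73},"os":3}
After op 13 (add /du/0 67): {"du":[67,84,82,7],"kao":{"ab":61,"ekg":84,"hii":87,"ltk":80,"mwh":57,"ne":28,"uvs":53,"w":73},"os":3}
After op 14 (replace /kao/ab 56): {"du":[67,84,82,7],"kao":{"ab":56,"ekg":84,"hii":87,"ltk":80,"mwh":57,"ne":28,"uvs":53,"w":73},"os":3}
After op 15 (remove /kao/uvs): {"du":[67,84,82,7],"kao":{"ab":56,"ekg":84,"hii":87,"ltk":80,"mwh":57,"ne":28,"w":73},"os":3}
After op 16 (replace /kao/mwh 62): {"du":[67,84,82,7],"kao":{"ab":56,"ekg":84,"hii":87,"ltk":80,"mwh":62,"ne":28,"w":73},"os":3}
After op 17 (replace /du/2 11): {"du":[67,84,11,7],"kao":{"ab":56,"ekg":84,"hii":87,"ltk":80,"mwh":62,"ne":28,"w":73},"os":3}
After op 18 (add /du/3 19): {"du":[67,84,11,19,7],"kao":{"ab":56,"ekg":84,"hii":87,"ltk":80,"mwh":62,"ne":28,"w":73},"os":3}
After op 19 (replace /du/0 89): {"du":[89,84,11,19,7],"kao":{"ab":56,"ekg":84,"hii":87,"ltk":80,"mwh":62,"ne":28,"w":73},"os":3}
After op 20 (replace /kao/ltk 58): {"du":[89,84,11,19,7],"kao":{"ab":56,"ekg":84,"hii":87,"ltk":58,"mwh":62,"ne":28,"w":73},"os":3}
After op 21 (add /kao/ne 27): {"du":[89,84,11,19,7],"kao":{"ab":56,"ekg":84,"hii":87,"ltk":58,"mwh":62,"ne":27,"w":73},"os":3}
After op 22 (replace /kao/ekg 97): {"du":[89,84,11,19,7],"kao":{"ab":56,"ekg":97,"hii":87,"ltk":58,"mwh":62,"ne":27,"w":73},"os":3}
After op 23 (remove /kao/ab): {"du":[89,84,11,19,7],"kao":{"ekg":97,"hii":87,"ltk":58,"mwh":62,"ne":27,"w":73},"os":3}
After op 24 (replace /du 80): {"du":80,"kao":{"ekg":97,"hii":87,"ltk":58,"mwh":62,"ne":27,"w":73},"os":3}
Value at /os: 3

Answer: 3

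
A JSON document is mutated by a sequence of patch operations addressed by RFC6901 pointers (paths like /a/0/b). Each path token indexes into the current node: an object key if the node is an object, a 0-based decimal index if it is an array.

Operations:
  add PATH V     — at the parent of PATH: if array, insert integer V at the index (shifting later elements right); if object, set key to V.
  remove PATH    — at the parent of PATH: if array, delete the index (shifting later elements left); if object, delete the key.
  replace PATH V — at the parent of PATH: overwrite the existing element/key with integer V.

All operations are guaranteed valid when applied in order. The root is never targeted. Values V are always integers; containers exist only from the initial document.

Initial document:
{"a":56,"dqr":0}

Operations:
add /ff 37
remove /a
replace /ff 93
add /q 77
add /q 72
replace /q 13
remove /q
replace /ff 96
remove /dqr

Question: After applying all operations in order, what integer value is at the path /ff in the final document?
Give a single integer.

Answer: 96

Derivation:
After op 1 (add /ff 37): {"a":56,"dqr":0,"ff":37}
After op 2 (remove /a): {"dqr":0,"ff":37}
After op 3 (replace /ff 93): {"dqr":0,"ff":93}
After op 4 (add /q 77): {"dqr":0,"ff":93,"q":77}
After op 5 (add /q 72): {"dqr":0,"ff":93,"q":72}
After op 6 (replace /q 13): {"dqr":0,"ff":93,"q":13}
After op 7 (remove /q): {"dqr":0,"ff":93}
After op 8 (replace /ff 96): {"dqr":0,"ff":96}
After op 9 (remove /dqr): {"ff":96}
Value at /ff: 96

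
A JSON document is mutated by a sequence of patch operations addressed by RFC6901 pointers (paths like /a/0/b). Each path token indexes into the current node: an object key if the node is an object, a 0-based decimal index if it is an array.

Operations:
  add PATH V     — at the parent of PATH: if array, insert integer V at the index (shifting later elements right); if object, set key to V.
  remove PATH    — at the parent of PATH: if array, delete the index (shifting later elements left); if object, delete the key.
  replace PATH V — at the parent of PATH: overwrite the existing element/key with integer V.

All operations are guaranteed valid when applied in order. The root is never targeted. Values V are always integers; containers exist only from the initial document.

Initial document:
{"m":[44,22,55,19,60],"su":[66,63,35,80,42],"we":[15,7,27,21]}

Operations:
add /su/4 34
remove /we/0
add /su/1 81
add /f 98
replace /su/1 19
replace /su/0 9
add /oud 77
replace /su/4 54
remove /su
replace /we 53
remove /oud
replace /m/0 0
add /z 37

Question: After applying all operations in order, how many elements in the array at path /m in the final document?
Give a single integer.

Answer: 5

Derivation:
After op 1 (add /su/4 34): {"m":[44,22,55,19,60],"su":[66,63,35,80,34,42],"we":[15,7,27,21]}
After op 2 (remove /we/0): {"m":[44,22,55,19,60],"su":[66,63,35,80,34,42],"we":[7,27,21]}
After op 3 (add /su/1 81): {"m":[44,22,55,19,60],"su":[66,81,63,35,80,34,42],"we":[7,27,21]}
After op 4 (add /f 98): {"f":98,"m":[44,22,55,19,60],"su":[66,81,63,35,80,34,42],"we":[7,27,21]}
After op 5 (replace /su/1 19): {"f":98,"m":[44,22,55,19,60],"su":[66,19,63,35,80,34,42],"we":[7,27,21]}
After op 6 (replace /su/0 9): {"f":98,"m":[44,22,55,19,60],"su":[9,19,63,35,80,34,42],"we":[7,27,21]}
After op 7 (add /oud 77): {"f":98,"m":[44,22,55,19,60],"oud":77,"su":[9,19,63,35,80,34,42],"we":[7,27,21]}
After op 8 (replace /su/4 54): {"f":98,"m":[44,22,55,19,60],"oud":77,"su":[9,19,63,35,54,34,42],"we":[7,27,21]}
After op 9 (remove /su): {"f":98,"m":[44,22,55,19,60],"oud":77,"we":[7,27,21]}
After op 10 (replace /we 53): {"f":98,"m":[44,22,55,19,60],"oud":77,"we":53}
After op 11 (remove /oud): {"f":98,"m":[44,22,55,19,60],"we":53}
After op 12 (replace /m/0 0): {"f":98,"m":[0,22,55,19,60],"we":53}
After op 13 (add /z 37): {"f":98,"m":[0,22,55,19,60],"we":53,"z":37}
Size at path /m: 5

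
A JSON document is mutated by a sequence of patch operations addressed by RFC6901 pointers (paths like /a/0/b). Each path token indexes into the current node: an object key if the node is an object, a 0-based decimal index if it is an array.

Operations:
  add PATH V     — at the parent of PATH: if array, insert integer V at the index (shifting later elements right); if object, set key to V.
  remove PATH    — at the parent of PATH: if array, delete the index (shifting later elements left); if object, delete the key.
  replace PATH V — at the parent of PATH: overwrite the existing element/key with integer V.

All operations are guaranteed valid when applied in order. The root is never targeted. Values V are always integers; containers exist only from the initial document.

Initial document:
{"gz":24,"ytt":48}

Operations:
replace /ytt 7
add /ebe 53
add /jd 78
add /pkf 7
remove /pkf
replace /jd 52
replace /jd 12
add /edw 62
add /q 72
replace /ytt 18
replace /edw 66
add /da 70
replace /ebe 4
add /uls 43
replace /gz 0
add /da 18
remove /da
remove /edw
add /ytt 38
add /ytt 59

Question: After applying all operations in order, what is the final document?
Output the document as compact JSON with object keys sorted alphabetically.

Answer: {"ebe":4,"gz":0,"jd":12,"q":72,"uls":43,"ytt":59}

Derivation:
After op 1 (replace /ytt 7): {"gz":24,"ytt":7}
After op 2 (add /ebe 53): {"ebe":53,"gz":24,"ytt":7}
After op 3 (add /jd 78): {"ebe":53,"gz":24,"jd":78,"ytt":7}
After op 4 (add /pkf 7): {"ebe":53,"gz":24,"jd":78,"pkf":7,"ytt":7}
After op 5 (remove /pkf): {"ebe":53,"gz":24,"jd":78,"ytt":7}
After op 6 (replace /jd 52): {"ebe":53,"gz":24,"jd":52,"ytt":7}
After op 7 (replace /jd 12): {"ebe":53,"gz":24,"jd":12,"ytt":7}
After op 8 (add /edw 62): {"ebe":53,"edw":62,"gz":24,"jd":12,"ytt":7}
After op 9 (add /q 72): {"ebe":53,"edw":62,"gz":24,"jd":12,"q":72,"ytt":7}
After op 10 (replace /ytt 18): {"ebe":53,"edw":62,"gz":24,"jd":12,"q":72,"ytt":18}
After op 11 (replace /edw 66): {"ebe":53,"edw":66,"gz":24,"jd":12,"q":72,"ytt":18}
After op 12 (add /da 70): {"da":70,"ebe":53,"edw":66,"gz":24,"jd":12,"q":72,"ytt":18}
After op 13 (replace /ebe 4): {"da":70,"ebe":4,"edw":66,"gz":24,"jd":12,"q":72,"ytt":18}
After op 14 (add /uls 43): {"da":70,"ebe":4,"edw":66,"gz":24,"jd":12,"q":72,"uls":43,"ytt":18}
After op 15 (replace /gz 0): {"da":70,"ebe":4,"edw":66,"gz":0,"jd":12,"q":72,"uls":43,"ytt":18}
After op 16 (add /da 18): {"da":18,"ebe":4,"edw":66,"gz":0,"jd":12,"q":72,"uls":43,"ytt":18}
After op 17 (remove /da): {"ebe":4,"edw":66,"gz":0,"jd":12,"q":72,"uls":43,"ytt":18}
After op 18 (remove /edw): {"ebe":4,"gz":0,"jd":12,"q":72,"uls":43,"ytt":18}
After op 19 (add /ytt 38): {"ebe":4,"gz":0,"jd":12,"q":72,"uls":43,"ytt":38}
After op 20 (add /ytt 59): {"ebe":4,"gz":0,"jd":12,"q":72,"uls":43,"ytt":59}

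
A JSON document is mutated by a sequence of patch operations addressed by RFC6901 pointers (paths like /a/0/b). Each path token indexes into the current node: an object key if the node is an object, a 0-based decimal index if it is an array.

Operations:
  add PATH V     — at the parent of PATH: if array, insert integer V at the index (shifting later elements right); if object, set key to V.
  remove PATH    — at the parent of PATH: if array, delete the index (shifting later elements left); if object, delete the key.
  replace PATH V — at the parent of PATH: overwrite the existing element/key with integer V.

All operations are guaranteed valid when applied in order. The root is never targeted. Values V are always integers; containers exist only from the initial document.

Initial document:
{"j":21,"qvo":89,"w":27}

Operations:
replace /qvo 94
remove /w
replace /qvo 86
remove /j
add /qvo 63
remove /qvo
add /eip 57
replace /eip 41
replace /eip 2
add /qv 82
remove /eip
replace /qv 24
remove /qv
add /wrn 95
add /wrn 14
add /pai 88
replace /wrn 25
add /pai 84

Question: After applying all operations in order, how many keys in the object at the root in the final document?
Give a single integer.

After op 1 (replace /qvo 94): {"j":21,"qvo":94,"w":27}
After op 2 (remove /w): {"j":21,"qvo":94}
After op 3 (replace /qvo 86): {"j":21,"qvo":86}
After op 4 (remove /j): {"qvo":86}
After op 5 (add /qvo 63): {"qvo":63}
After op 6 (remove /qvo): {}
After op 7 (add /eip 57): {"eip":57}
After op 8 (replace /eip 41): {"eip":41}
After op 9 (replace /eip 2): {"eip":2}
After op 10 (add /qv 82): {"eip":2,"qv":82}
After op 11 (remove /eip): {"qv":82}
After op 12 (replace /qv 24): {"qv":24}
After op 13 (remove /qv): {}
After op 14 (add /wrn 95): {"wrn":95}
After op 15 (add /wrn 14): {"wrn":14}
After op 16 (add /pai 88): {"pai":88,"wrn":14}
After op 17 (replace /wrn 25): {"pai":88,"wrn":25}
After op 18 (add /pai 84): {"pai":84,"wrn":25}
Size at the root: 2

Answer: 2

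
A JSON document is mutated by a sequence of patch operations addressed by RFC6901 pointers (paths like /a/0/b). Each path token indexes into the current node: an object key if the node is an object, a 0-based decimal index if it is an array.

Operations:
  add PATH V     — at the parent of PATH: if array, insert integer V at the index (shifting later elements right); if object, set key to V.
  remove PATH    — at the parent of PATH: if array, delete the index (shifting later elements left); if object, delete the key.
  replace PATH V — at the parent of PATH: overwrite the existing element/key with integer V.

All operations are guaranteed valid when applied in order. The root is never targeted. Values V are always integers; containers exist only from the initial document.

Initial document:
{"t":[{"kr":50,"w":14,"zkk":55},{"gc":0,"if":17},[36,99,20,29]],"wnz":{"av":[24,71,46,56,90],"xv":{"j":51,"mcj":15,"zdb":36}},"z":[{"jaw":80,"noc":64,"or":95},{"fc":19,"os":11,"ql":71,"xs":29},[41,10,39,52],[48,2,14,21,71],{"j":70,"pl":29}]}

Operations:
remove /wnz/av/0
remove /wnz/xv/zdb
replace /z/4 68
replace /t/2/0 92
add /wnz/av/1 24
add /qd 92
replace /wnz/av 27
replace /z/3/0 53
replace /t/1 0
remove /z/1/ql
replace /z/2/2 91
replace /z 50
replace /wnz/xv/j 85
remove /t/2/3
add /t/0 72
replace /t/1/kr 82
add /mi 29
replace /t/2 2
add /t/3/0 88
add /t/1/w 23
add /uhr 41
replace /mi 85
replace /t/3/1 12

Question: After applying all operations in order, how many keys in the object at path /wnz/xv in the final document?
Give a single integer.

After op 1 (remove /wnz/av/0): {"t":[{"kr":50,"w":14,"zkk":55},{"gc":0,"if":17},[36,99,20,29]],"wnz":{"av":[71,46,56,90],"xv":{"j":51,"mcj":15,"zdb":36}},"z":[{"jaw":80,"noc":64,"or":95},{"fc":19,"os":11,"ql":71,"xs":29},[41,10,39,52],[48,2,14,21,71],{"j":70,"pl":29}]}
After op 2 (remove /wnz/xv/zdb): {"t":[{"kr":50,"w":14,"zkk":55},{"gc":0,"if":17},[36,99,20,29]],"wnz":{"av":[71,46,56,90],"xv":{"j":51,"mcj":15}},"z":[{"jaw":80,"noc":64,"or":95},{"fc":19,"os":11,"ql":71,"xs":29},[41,10,39,52],[48,2,14,21,71],{"j":70,"pl":29}]}
After op 3 (replace /z/4 68): {"t":[{"kr":50,"w":14,"zkk":55},{"gc":0,"if":17},[36,99,20,29]],"wnz":{"av":[71,46,56,90],"xv":{"j":51,"mcj":15}},"z":[{"jaw":80,"noc":64,"or":95},{"fc":19,"os":11,"ql":71,"xs":29},[41,10,39,52],[48,2,14,21,71],68]}
After op 4 (replace /t/2/0 92): {"t":[{"kr":50,"w":14,"zkk":55},{"gc":0,"if":17},[92,99,20,29]],"wnz":{"av":[71,46,56,90],"xv":{"j":51,"mcj":15}},"z":[{"jaw":80,"noc":64,"or":95},{"fc":19,"os":11,"ql":71,"xs":29},[41,10,39,52],[48,2,14,21,71],68]}
After op 5 (add /wnz/av/1 24): {"t":[{"kr":50,"w":14,"zkk":55},{"gc":0,"if":17},[92,99,20,29]],"wnz":{"av":[71,24,46,56,90],"xv":{"j":51,"mcj":15}},"z":[{"jaw":80,"noc":64,"or":95},{"fc":19,"os":11,"ql":71,"xs":29},[41,10,39,52],[48,2,14,21,71],68]}
After op 6 (add /qd 92): {"qd":92,"t":[{"kr":50,"w":14,"zkk":55},{"gc":0,"if":17},[92,99,20,29]],"wnz":{"av":[71,24,46,56,90],"xv":{"j":51,"mcj":15}},"z":[{"jaw":80,"noc":64,"or":95},{"fc":19,"os":11,"ql":71,"xs":29},[41,10,39,52],[48,2,14,21,71],68]}
After op 7 (replace /wnz/av 27): {"qd":92,"t":[{"kr":50,"w":14,"zkk":55},{"gc":0,"if":17},[92,99,20,29]],"wnz":{"av":27,"xv":{"j":51,"mcj":15}},"z":[{"jaw":80,"noc":64,"or":95},{"fc":19,"os":11,"ql":71,"xs":29},[41,10,39,52],[48,2,14,21,71],68]}
After op 8 (replace /z/3/0 53): {"qd":92,"t":[{"kr":50,"w":14,"zkk":55},{"gc":0,"if":17},[92,99,20,29]],"wnz":{"av":27,"xv":{"j":51,"mcj":15}},"z":[{"jaw":80,"noc":64,"or":95},{"fc":19,"os":11,"ql":71,"xs":29},[41,10,39,52],[53,2,14,21,71],68]}
After op 9 (replace /t/1 0): {"qd":92,"t":[{"kr":50,"w":14,"zkk":55},0,[92,99,20,29]],"wnz":{"av":27,"xv":{"j":51,"mcj":15}},"z":[{"jaw":80,"noc":64,"or":95},{"fc":19,"os":11,"ql":71,"xs":29},[41,10,39,52],[53,2,14,21,71],68]}
After op 10 (remove /z/1/ql): {"qd":92,"t":[{"kr":50,"w":14,"zkk":55},0,[92,99,20,29]],"wnz":{"av":27,"xv":{"j":51,"mcj":15}},"z":[{"jaw":80,"noc":64,"or":95},{"fc":19,"os":11,"xs":29},[41,10,39,52],[53,2,14,21,71],68]}
After op 11 (replace /z/2/2 91): {"qd":92,"t":[{"kr":50,"w":14,"zkk":55},0,[92,99,20,29]],"wnz":{"av":27,"xv":{"j":51,"mcj":15}},"z":[{"jaw":80,"noc":64,"or":95},{"fc":19,"os":11,"xs":29},[41,10,91,52],[53,2,14,21,71],68]}
After op 12 (replace /z 50): {"qd":92,"t":[{"kr":50,"w":14,"zkk":55},0,[92,99,20,29]],"wnz":{"av":27,"xv":{"j":51,"mcj":15}},"z":50}
After op 13 (replace /wnz/xv/j 85): {"qd":92,"t":[{"kr":50,"w":14,"zkk":55},0,[92,99,20,29]],"wnz":{"av":27,"xv":{"j":85,"mcj":15}},"z":50}
After op 14 (remove /t/2/3): {"qd":92,"t":[{"kr":50,"w":14,"zkk":55},0,[92,99,20]],"wnz":{"av":27,"xv":{"j":85,"mcj":15}},"z":50}
After op 15 (add /t/0 72): {"qd":92,"t":[72,{"kr":50,"w":14,"zkk":55},0,[92,99,20]],"wnz":{"av":27,"xv":{"j":85,"mcj":15}},"z":50}
After op 16 (replace /t/1/kr 82): {"qd":92,"t":[72,{"kr":82,"w":14,"zkk":55},0,[92,99,20]],"wnz":{"av":27,"xv":{"j":85,"mcj":15}},"z":50}
After op 17 (add /mi 29): {"mi":29,"qd":92,"t":[72,{"kr":82,"w":14,"zkk":55},0,[92,99,20]],"wnz":{"av":27,"xv":{"j":85,"mcj":15}},"z":50}
After op 18 (replace /t/2 2): {"mi":29,"qd":92,"t":[72,{"kr":82,"w":14,"zkk":55},2,[92,99,20]],"wnz":{"av":27,"xv":{"j":85,"mcj":15}},"z":50}
After op 19 (add /t/3/0 88): {"mi":29,"qd":92,"t":[72,{"kr":82,"w":14,"zkk":55},2,[88,92,99,20]],"wnz":{"av":27,"xv":{"j":85,"mcj":15}},"z":50}
After op 20 (add /t/1/w 23): {"mi":29,"qd":92,"t":[72,{"kr":82,"w":23,"zkk":55},2,[88,92,99,20]],"wnz":{"av":27,"xv":{"j":85,"mcj":15}},"z":50}
After op 21 (add /uhr 41): {"mi":29,"qd":92,"t":[72,{"kr":82,"w":23,"zkk":55},2,[88,92,99,20]],"uhr":41,"wnz":{"av":27,"xv":{"j":85,"mcj":15}},"z":50}
After op 22 (replace /mi 85): {"mi":85,"qd":92,"t":[72,{"kr":82,"w":23,"zkk":55},2,[88,92,99,20]],"uhr":41,"wnz":{"av":27,"xv":{"j":85,"mcj":15}},"z":50}
After op 23 (replace /t/3/1 12): {"mi":85,"qd":92,"t":[72,{"kr":82,"w":23,"zkk":55},2,[88,12,99,20]],"uhr":41,"wnz":{"av":27,"xv":{"j":85,"mcj":15}},"z":50}
Size at path /wnz/xv: 2

Answer: 2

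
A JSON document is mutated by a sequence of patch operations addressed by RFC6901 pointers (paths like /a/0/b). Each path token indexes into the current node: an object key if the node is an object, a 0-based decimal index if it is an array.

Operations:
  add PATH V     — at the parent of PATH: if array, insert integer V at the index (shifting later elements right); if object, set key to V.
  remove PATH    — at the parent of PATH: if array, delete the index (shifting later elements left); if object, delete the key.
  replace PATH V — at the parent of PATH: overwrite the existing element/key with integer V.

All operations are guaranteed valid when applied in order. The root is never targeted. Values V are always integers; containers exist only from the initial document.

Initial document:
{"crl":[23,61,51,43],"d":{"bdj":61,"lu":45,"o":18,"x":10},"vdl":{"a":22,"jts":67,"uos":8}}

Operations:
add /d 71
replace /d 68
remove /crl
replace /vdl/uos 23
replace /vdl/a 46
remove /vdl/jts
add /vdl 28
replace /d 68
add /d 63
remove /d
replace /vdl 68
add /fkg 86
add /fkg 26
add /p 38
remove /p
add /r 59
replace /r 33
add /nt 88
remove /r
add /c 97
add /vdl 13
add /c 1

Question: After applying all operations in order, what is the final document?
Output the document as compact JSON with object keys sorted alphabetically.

After op 1 (add /d 71): {"crl":[23,61,51,43],"d":71,"vdl":{"a":22,"jts":67,"uos":8}}
After op 2 (replace /d 68): {"crl":[23,61,51,43],"d":68,"vdl":{"a":22,"jts":67,"uos":8}}
After op 3 (remove /crl): {"d":68,"vdl":{"a":22,"jts":67,"uos":8}}
After op 4 (replace /vdl/uos 23): {"d":68,"vdl":{"a":22,"jts":67,"uos":23}}
After op 5 (replace /vdl/a 46): {"d":68,"vdl":{"a":46,"jts":67,"uos":23}}
After op 6 (remove /vdl/jts): {"d":68,"vdl":{"a":46,"uos":23}}
After op 7 (add /vdl 28): {"d":68,"vdl":28}
After op 8 (replace /d 68): {"d":68,"vdl":28}
After op 9 (add /d 63): {"d":63,"vdl":28}
After op 10 (remove /d): {"vdl":28}
After op 11 (replace /vdl 68): {"vdl":68}
After op 12 (add /fkg 86): {"fkg":86,"vdl":68}
After op 13 (add /fkg 26): {"fkg":26,"vdl":68}
After op 14 (add /p 38): {"fkg":26,"p":38,"vdl":68}
After op 15 (remove /p): {"fkg":26,"vdl":68}
After op 16 (add /r 59): {"fkg":26,"r":59,"vdl":68}
After op 17 (replace /r 33): {"fkg":26,"r":33,"vdl":68}
After op 18 (add /nt 88): {"fkg":26,"nt":88,"r":33,"vdl":68}
After op 19 (remove /r): {"fkg":26,"nt":88,"vdl":68}
After op 20 (add /c 97): {"c":97,"fkg":26,"nt":88,"vdl":68}
After op 21 (add /vdl 13): {"c":97,"fkg":26,"nt":88,"vdl":13}
After op 22 (add /c 1): {"c":1,"fkg":26,"nt":88,"vdl":13}

Answer: {"c":1,"fkg":26,"nt":88,"vdl":13}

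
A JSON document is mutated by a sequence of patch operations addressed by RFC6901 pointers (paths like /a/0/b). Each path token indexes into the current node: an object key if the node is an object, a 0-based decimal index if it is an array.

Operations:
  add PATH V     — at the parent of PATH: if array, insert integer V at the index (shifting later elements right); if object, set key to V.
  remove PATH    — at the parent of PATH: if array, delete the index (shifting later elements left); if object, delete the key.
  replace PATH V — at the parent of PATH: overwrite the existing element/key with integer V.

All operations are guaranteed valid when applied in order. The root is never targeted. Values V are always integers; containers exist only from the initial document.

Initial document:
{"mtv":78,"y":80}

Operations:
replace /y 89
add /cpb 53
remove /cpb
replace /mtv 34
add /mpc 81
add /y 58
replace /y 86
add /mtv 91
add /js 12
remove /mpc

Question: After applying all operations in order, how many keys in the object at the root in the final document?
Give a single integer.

After op 1 (replace /y 89): {"mtv":78,"y":89}
After op 2 (add /cpb 53): {"cpb":53,"mtv":78,"y":89}
After op 3 (remove /cpb): {"mtv":78,"y":89}
After op 4 (replace /mtv 34): {"mtv":34,"y":89}
After op 5 (add /mpc 81): {"mpc":81,"mtv":34,"y":89}
After op 6 (add /y 58): {"mpc":81,"mtv":34,"y":58}
After op 7 (replace /y 86): {"mpc":81,"mtv":34,"y":86}
After op 8 (add /mtv 91): {"mpc":81,"mtv":91,"y":86}
After op 9 (add /js 12): {"js":12,"mpc":81,"mtv":91,"y":86}
After op 10 (remove /mpc): {"js":12,"mtv":91,"y":86}
Size at the root: 3

Answer: 3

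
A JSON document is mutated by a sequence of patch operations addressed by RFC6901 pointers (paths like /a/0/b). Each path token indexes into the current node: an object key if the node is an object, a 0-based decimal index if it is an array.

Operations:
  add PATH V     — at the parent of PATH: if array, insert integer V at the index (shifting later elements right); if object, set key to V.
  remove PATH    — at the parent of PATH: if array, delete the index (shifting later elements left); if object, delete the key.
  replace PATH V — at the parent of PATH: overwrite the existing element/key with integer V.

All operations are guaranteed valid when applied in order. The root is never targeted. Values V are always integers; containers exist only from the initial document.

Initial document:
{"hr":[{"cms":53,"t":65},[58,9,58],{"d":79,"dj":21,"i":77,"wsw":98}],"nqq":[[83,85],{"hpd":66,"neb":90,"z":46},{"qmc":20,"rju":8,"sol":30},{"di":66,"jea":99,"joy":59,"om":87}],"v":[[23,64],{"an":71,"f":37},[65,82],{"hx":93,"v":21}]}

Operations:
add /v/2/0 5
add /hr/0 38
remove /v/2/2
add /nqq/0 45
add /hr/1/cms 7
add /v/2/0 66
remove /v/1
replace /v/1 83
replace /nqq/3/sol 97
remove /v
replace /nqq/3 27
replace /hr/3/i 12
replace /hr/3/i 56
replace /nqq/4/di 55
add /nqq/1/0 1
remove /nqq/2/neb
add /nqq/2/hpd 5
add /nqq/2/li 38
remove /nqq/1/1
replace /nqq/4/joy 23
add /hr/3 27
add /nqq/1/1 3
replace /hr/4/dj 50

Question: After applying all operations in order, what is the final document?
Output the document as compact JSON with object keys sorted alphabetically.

After op 1 (add /v/2/0 5): {"hr":[{"cms":53,"t":65},[58,9,58],{"d":79,"dj":21,"i":77,"wsw":98}],"nqq":[[83,85],{"hpd":66,"neb":90,"z":46},{"qmc":20,"rju":8,"sol":30},{"di":66,"jea":99,"joy":59,"om":87}],"v":[[23,64],{"an":71,"f":37},[5,65,82],{"hx":93,"v":21}]}
After op 2 (add /hr/0 38): {"hr":[38,{"cms":53,"t":65},[58,9,58],{"d":79,"dj":21,"i":77,"wsw":98}],"nqq":[[83,85],{"hpd":66,"neb":90,"z":46},{"qmc":20,"rju":8,"sol":30},{"di":66,"jea":99,"joy":59,"om":87}],"v":[[23,64],{"an":71,"f":37},[5,65,82],{"hx":93,"v":21}]}
After op 3 (remove /v/2/2): {"hr":[38,{"cms":53,"t":65},[58,9,58],{"d":79,"dj":21,"i":77,"wsw":98}],"nqq":[[83,85],{"hpd":66,"neb":90,"z":46},{"qmc":20,"rju":8,"sol":30},{"di":66,"jea":99,"joy":59,"om":87}],"v":[[23,64],{"an":71,"f":37},[5,65],{"hx":93,"v":21}]}
After op 4 (add /nqq/0 45): {"hr":[38,{"cms":53,"t":65},[58,9,58],{"d":79,"dj":21,"i":77,"wsw":98}],"nqq":[45,[83,85],{"hpd":66,"neb":90,"z":46},{"qmc":20,"rju":8,"sol":30},{"di":66,"jea":99,"joy":59,"om":87}],"v":[[23,64],{"an":71,"f":37},[5,65],{"hx":93,"v":21}]}
After op 5 (add /hr/1/cms 7): {"hr":[38,{"cms":7,"t":65},[58,9,58],{"d":79,"dj":21,"i":77,"wsw":98}],"nqq":[45,[83,85],{"hpd":66,"neb":90,"z":46},{"qmc":20,"rju":8,"sol":30},{"di":66,"jea":99,"joy":59,"om":87}],"v":[[23,64],{"an":71,"f":37},[5,65],{"hx":93,"v":21}]}
After op 6 (add /v/2/0 66): {"hr":[38,{"cms":7,"t":65},[58,9,58],{"d":79,"dj":21,"i":77,"wsw":98}],"nqq":[45,[83,85],{"hpd":66,"neb":90,"z":46},{"qmc":20,"rju":8,"sol":30},{"di":66,"jea":99,"joy":59,"om":87}],"v":[[23,64],{"an":71,"f":37},[66,5,65],{"hx":93,"v":21}]}
After op 7 (remove /v/1): {"hr":[38,{"cms":7,"t":65},[58,9,58],{"d":79,"dj":21,"i":77,"wsw":98}],"nqq":[45,[83,85],{"hpd":66,"neb":90,"z":46},{"qmc":20,"rju":8,"sol":30},{"di":66,"jea":99,"joy":59,"om":87}],"v":[[23,64],[66,5,65],{"hx":93,"v":21}]}
After op 8 (replace /v/1 83): {"hr":[38,{"cms":7,"t":65},[58,9,58],{"d":79,"dj":21,"i":77,"wsw":98}],"nqq":[45,[83,85],{"hpd":66,"neb":90,"z":46},{"qmc":20,"rju":8,"sol":30},{"di":66,"jea":99,"joy":59,"om":87}],"v":[[23,64],83,{"hx":93,"v":21}]}
After op 9 (replace /nqq/3/sol 97): {"hr":[38,{"cms":7,"t":65},[58,9,58],{"d":79,"dj":21,"i":77,"wsw":98}],"nqq":[45,[83,85],{"hpd":66,"neb":90,"z":46},{"qmc":20,"rju":8,"sol":97},{"di":66,"jea":99,"joy":59,"om":87}],"v":[[23,64],83,{"hx":93,"v":21}]}
After op 10 (remove /v): {"hr":[38,{"cms":7,"t":65},[58,9,58],{"d":79,"dj":21,"i":77,"wsw":98}],"nqq":[45,[83,85],{"hpd":66,"neb":90,"z":46},{"qmc":20,"rju":8,"sol":97},{"di":66,"jea":99,"joy":59,"om":87}]}
After op 11 (replace /nqq/3 27): {"hr":[38,{"cms":7,"t":65},[58,9,58],{"d":79,"dj":21,"i":77,"wsw":98}],"nqq":[45,[83,85],{"hpd":66,"neb":90,"z":46},27,{"di":66,"jea":99,"joy":59,"om":87}]}
After op 12 (replace /hr/3/i 12): {"hr":[38,{"cms":7,"t":65},[58,9,58],{"d":79,"dj":21,"i":12,"wsw":98}],"nqq":[45,[83,85],{"hpd":66,"neb":90,"z":46},27,{"di":66,"jea":99,"joy":59,"om":87}]}
After op 13 (replace /hr/3/i 56): {"hr":[38,{"cms":7,"t":65},[58,9,58],{"d":79,"dj":21,"i":56,"wsw":98}],"nqq":[45,[83,85],{"hpd":66,"neb":90,"z":46},27,{"di":66,"jea":99,"joy":59,"om":87}]}
After op 14 (replace /nqq/4/di 55): {"hr":[38,{"cms":7,"t":65},[58,9,58],{"d":79,"dj":21,"i":56,"wsw":98}],"nqq":[45,[83,85],{"hpd":66,"neb":90,"z":46},27,{"di":55,"jea":99,"joy":59,"om":87}]}
After op 15 (add /nqq/1/0 1): {"hr":[38,{"cms":7,"t":65},[58,9,58],{"d":79,"dj":21,"i":56,"wsw":98}],"nqq":[45,[1,83,85],{"hpd":66,"neb":90,"z":46},27,{"di":55,"jea":99,"joy":59,"om":87}]}
After op 16 (remove /nqq/2/neb): {"hr":[38,{"cms":7,"t":65},[58,9,58],{"d":79,"dj":21,"i":56,"wsw":98}],"nqq":[45,[1,83,85],{"hpd":66,"z":46},27,{"di":55,"jea":99,"joy":59,"om":87}]}
After op 17 (add /nqq/2/hpd 5): {"hr":[38,{"cms":7,"t":65},[58,9,58],{"d":79,"dj":21,"i":56,"wsw":98}],"nqq":[45,[1,83,85],{"hpd":5,"z":46},27,{"di":55,"jea":99,"joy":59,"om":87}]}
After op 18 (add /nqq/2/li 38): {"hr":[38,{"cms":7,"t":65},[58,9,58],{"d":79,"dj":21,"i":56,"wsw":98}],"nqq":[45,[1,83,85],{"hpd":5,"li":38,"z":46},27,{"di":55,"jea":99,"joy":59,"om":87}]}
After op 19 (remove /nqq/1/1): {"hr":[38,{"cms":7,"t":65},[58,9,58],{"d":79,"dj":21,"i":56,"wsw":98}],"nqq":[45,[1,85],{"hpd":5,"li":38,"z":46},27,{"di":55,"jea":99,"joy":59,"om":87}]}
After op 20 (replace /nqq/4/joy 23): {"hr":[38,{"cms":7,"t":65},[58,9,58],{"d":79,"dj":21,"i":56,"wsw":98}],"nqq":[45,[1,85],{"hpd":5,"li":38,"z":46},27,{"di":55,"jea":99,"joy":23,"om":87}]}
After op 21 (add /hr/3 27): {"hr":[38,{"cms":7,"t":65},[58,9,58],27,{"d":79,"dj":21,"i":56,"wsw":98}],"nqq":[45,[1,85],{"hpd":5,"li":38,"z":46},27,{"di":55,"jea":99,"joy":23,"om":87}]}
After op 22 (add /nqq/1/1 3): {"hr":[38,{"cms":7,"t":65},[58,9,58],27,{"d":79,"dj":21,"i":56,"wsw":98}],"nqq":[45,[1,3,85],{"hpd":5,"li":38,"z":46},27,{"di":55,"jea":99,"joy":23,"om":87}]}
After op 23 (replace /hr/4/dj 50): {"hr":[38,{"cms":7,"t":65},[58,9,58],27,{"d":79,"dj":50,"i":56,"wsw":98}],"nqq":[45,[1,3,85],{"hpd":5,"li":38,"z":46},27,{"di":55,"jea":99,"joy":23,"om":87}]}

Answer: {"hr":[38,{"cms":7,"t":65},[58,9,58],27,{"d":79,"dj":50,"i":56,"wsw":98}],"nqq":[45,[1,3,85],{"hpd":5,"li":38,"z":46},27,{"di":55,"jea":99,"joy":23,"om":87}]}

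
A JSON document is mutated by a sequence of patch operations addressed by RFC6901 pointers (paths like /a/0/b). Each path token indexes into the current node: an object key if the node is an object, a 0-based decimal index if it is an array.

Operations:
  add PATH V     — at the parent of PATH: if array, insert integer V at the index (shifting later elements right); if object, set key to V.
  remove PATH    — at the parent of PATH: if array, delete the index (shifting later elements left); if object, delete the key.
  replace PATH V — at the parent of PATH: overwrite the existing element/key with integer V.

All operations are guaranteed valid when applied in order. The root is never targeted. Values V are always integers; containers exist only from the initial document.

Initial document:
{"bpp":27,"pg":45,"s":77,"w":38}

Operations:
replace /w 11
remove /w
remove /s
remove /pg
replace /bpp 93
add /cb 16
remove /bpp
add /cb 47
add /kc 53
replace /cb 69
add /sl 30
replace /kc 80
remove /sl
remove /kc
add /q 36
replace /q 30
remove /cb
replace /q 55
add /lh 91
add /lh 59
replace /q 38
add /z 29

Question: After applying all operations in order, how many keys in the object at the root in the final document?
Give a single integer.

Answer: 3

Derivation:
After op 1 (replace /w 11): {"bpp":27,"pg":45,"s":77,"w":11}
After op 2 (remove /w): {"bpp":27,"pg":45,"s":77}
After op 3 (remove /s): {"bpp":27,"pg":45}
After op 4 (remove /pg): {"bpp":27}
After op 5 (replace /bpp 93): {"bpp":93}
After op 6 (add /cb 16): {"bpp":93,"cb":16}
After op 7 (remove /bpp): {"cb":16}
After op 8 (add /cb 47): {"cb":47}
After op 9 (add /kc 53): {"cb":47,"kc":53}
After op 10 (replace /cb 69): {"cb":69,"kc":53}
After op 11 (add /sl 30): {"cb":69,"kc":53,"sl":30}
After op 12 (replace /kc 80): {"cb":69,"kc":80,"sl":30}
After op 13 (remove /sl): {"cb":69,"kc":80}
After op 14 (remove /kc): {"cb":69}
After op 15 (add /q 36): {"cb":69,"q":36}
After op 16 (replace /q 30): {"cb":69,"q":30}
After op 17 (remove /cb): {"q":30}
After op 18 (replace /q 55): {"q":55}
After op 19 (add /lh 91): {"lh":91,"q":55}
After op 20 (add /lh 59): {"lh":59,"q":55}
After op 21 (replace /q 38): {"lh":59,"q":38}
After op 22 (add /z 29): {"lh":59,"q":38,"z":29}
Size at the root: 3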